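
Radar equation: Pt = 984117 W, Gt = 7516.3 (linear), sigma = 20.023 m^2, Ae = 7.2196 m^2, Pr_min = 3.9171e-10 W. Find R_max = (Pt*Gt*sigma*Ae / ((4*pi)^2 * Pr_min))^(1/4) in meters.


R^4 = 984117*7516.3*20.023*7.2196 / ((4*pi)^2 * 3.9171e-10) = 1.728657e+19
R_max = 1.728657e+19^0.25 = 64480 m

64480 m


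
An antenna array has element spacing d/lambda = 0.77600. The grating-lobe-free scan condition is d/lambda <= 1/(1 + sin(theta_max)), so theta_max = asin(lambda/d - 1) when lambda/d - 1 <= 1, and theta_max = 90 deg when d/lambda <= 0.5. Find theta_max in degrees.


lambda/d - 1 = 1/0.77600 - 1 = 0.2886598
theta_max = asin(0.2886598) = 16.78 deg

16.78 deg


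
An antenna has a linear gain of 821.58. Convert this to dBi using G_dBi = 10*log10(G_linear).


G_dBi = 10 * log10(821.58) = 29.15 dBi

29.15 dBi


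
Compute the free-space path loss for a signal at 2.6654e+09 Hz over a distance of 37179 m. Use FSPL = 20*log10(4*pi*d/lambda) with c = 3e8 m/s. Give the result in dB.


lambda = c / f = 3.0000e+08 / 2.6654e+09 = 0.1125535 m
FSPL = 20 * log10(4*pi*37179/0.1125535) = 132.4 dB

132.4 dB


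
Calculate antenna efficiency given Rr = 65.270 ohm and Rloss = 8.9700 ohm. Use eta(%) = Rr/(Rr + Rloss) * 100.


eta = 65.270 / (65.270 + 8.9700) * 100 = 87.92%

87.92%


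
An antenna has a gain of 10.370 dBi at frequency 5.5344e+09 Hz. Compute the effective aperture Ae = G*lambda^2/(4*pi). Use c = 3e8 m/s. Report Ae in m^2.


lambda = c / f = 3.0000e+08 / 5.5344e+09 = 0.05420642 m
G_linear = 10^(10.370/10) = 10.88930
Ae = G_linear * lambda^2 / (4*pi) = 10.88930 * 0.05420642^2 / (4*pi) = 2.546e-03 m^2

2.546e-03 m^2


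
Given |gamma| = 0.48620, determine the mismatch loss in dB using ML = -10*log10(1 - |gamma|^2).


ML = -10 * log10(1 - 0.48620^2) = -10 * log10(0.76360956) = 1.171 dB

1.171 dB


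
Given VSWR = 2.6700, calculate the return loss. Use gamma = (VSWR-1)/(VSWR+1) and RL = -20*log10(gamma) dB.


gamma = (2.6700 - 1) / (2.6700 + 1) = 0.4550409
RL = -20 * log10(0.4550409) = 6.839 dB

6.839 dB


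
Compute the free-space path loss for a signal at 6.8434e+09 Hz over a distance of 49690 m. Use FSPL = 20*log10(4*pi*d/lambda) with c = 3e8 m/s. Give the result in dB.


lambda = c / f = 3.0000e+08 / 6.8434e+09 = 0.04383786 m
FSPL = 20 * log10(4*pi*49690/0.04383786) = 143.1 dB

143.1 dB


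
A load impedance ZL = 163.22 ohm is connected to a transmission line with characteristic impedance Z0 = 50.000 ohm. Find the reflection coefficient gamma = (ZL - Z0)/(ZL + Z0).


gamma = (163.22 - 50.000) / (163.22 + 50.000) = 0.5310

0.5310


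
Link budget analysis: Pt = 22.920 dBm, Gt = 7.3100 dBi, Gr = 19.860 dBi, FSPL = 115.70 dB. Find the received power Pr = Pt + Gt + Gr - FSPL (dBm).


Pr = 22.920 + 7.3100 + 19.860 - 115.70 = -65.61 dBm

-65.61 dBm


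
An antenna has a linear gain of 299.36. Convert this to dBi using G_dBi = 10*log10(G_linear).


G_dBi = 10 * log10(299.36) = 24.76 dBi

24.76 dBi


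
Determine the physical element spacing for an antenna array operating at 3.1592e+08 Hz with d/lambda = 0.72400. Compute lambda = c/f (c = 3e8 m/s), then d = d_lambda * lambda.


lambda = c / f = 3.0000e+08 / 3.1592e+08 = 0.9496075 m
d = 0.72400 * 0.9496075 = 0.6875 m

0.6875 m


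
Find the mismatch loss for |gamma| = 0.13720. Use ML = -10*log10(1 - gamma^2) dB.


ML = -10 * log10(1 - 0.13720^2) = -10 * log10(0.98117616) = 0.08253 dB

0.08253 dB


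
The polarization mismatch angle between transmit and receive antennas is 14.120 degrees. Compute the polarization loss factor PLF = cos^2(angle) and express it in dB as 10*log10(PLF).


PLF_linear = cos^2(14.120 deg) = 0.9404867
PLF_dB = 10 * log10(0.9404867) = -0.2665 dB

-0.2665 dB


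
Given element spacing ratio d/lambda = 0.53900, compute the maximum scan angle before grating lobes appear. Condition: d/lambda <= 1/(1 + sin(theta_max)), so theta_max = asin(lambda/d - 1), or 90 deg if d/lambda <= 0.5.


lambda/d - 1 = 1/0.53900 - 1 = 0.8552876
theta_max = asin(0.8552876) = 58.79 deg

58.79 deg


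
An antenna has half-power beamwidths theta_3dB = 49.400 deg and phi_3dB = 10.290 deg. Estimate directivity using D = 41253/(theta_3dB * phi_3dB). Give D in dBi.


D_linear = 41253 / (49.400 * 10.290) = 81.15461
D_dBi = 10 * log10(81.15461) = 19.09 dBi

19.09 dBi


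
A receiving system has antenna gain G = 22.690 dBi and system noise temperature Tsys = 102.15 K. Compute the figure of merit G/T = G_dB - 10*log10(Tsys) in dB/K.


G/T = 22.690 - 10*log10(102.15) = 22.690 - 20.09238 = 2.598 dB/K

2.598 dB/K


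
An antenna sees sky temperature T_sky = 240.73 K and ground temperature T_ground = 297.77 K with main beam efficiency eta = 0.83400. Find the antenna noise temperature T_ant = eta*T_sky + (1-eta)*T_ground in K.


T_ant = 0.83400 * 240.73 + (1 - 0.83400) * 297.77 = 250.2 K

250.2 K


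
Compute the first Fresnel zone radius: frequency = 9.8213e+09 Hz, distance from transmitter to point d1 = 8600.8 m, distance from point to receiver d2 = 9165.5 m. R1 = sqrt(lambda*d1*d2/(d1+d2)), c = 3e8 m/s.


lambda = c / f = 3.0000e+08 / 9.8213e+09 = 0.03054585 m
R1 = sqrt(0.03054585 * 8600.8 * 9165.5 / (8600.8 + 9165.5)) = 11.64 m

11.64 m


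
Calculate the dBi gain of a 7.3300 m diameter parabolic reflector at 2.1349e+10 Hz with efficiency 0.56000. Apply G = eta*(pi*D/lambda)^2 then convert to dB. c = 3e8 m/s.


lambda = c / f = 3.0000e+08 / 2.1349e+10 = 0.01405218 m
G_linear = 0.56000 * (pi * 7.3300 / 0.01405218)^2 = 1.503863e+06
G_dBi = 10 * log10(1.503863e+06) = 61.77 dBi

61.77 dBi


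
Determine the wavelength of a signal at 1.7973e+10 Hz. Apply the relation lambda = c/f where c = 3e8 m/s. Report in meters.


lambda = c / f = 3.0000e+08 / 1.7973e+10 = 0.01669 m

0.01669 m


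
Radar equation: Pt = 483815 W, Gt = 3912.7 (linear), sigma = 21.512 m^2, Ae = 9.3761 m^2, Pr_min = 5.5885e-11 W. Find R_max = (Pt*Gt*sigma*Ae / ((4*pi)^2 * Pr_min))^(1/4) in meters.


R^4 = 483815*3912.7*21.512*9.3761 / ((4*pi)^2 * 5.5885e-11) = 4.326572e+19
R_max = 4.326572e+19^0.25 = 81103 m

81103 m


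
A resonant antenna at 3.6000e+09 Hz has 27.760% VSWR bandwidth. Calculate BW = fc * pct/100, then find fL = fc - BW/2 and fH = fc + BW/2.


BW = 3.6000e+09 * 27.760/100 = 9.993600e+08 Hz
fL = 3.6000e+09 - 9.993600e+08/2 = 3.100e+09 Hz
fH = 3.6000e+09 + 9.993600e+08/2 = 4.100e+09 Hz

BW=9.994e+08 Hz, fL=3.100e+09 Hz, fH=4.100e+09 Hz


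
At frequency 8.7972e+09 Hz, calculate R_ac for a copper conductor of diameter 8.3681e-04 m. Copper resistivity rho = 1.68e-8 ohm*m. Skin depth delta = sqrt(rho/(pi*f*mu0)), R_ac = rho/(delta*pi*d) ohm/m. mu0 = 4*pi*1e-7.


delta = sqrt(1.68e-8 / (pi * 8.7972e+09 * 4*pi*1e-7)) = 6.955087e-07 m
R_ac = 1.68e-8 / (6.955087e-07 * pi * 8.3681e-04) = 9.188 ohm/m

9.188 ohm/m


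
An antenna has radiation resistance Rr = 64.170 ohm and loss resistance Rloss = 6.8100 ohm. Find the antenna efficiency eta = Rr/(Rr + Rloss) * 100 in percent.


eta = 64.170 / (64.170 + 6.8100) * 100 = 90.41%

90.41%


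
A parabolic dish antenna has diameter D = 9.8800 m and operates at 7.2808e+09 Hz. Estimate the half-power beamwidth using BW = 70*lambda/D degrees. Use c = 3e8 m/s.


lambda = c / f = 3.0000e+08 / 7.2808e+09 = 0.04120426 m
BW = 70 * 0.04120426 / 9.8800 = 0.2919 deg

0.2919 deg


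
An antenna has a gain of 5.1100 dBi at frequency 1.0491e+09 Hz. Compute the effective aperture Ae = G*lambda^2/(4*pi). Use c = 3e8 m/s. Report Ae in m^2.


lambda = c / f = 3.0000e+08 / 1.0491e+09 = 0.2859594 m
G_linear = 10^(5.1100/10) = 3.243396
Ae = G_linear * lambda^2 / (4*pi) = 3.243396 * 0.2859594^2 / (4*pi) = 0.02111 m^2

0.02111 m^2


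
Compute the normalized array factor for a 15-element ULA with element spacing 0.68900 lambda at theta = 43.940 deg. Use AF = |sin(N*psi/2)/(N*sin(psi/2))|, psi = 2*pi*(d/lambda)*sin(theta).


psi = 2*pi*0.68900*sin(43.940 deg) = 3.003993 rad
AF = |sin(15*3.003993/2) / (15*sin(3.003993/2))| = 0.03429

0.03429


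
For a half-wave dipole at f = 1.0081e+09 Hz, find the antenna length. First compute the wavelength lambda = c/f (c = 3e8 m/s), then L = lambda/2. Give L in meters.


lambda = c / f = 3.0000e+08 / 1.0081e+09 = 0.2975895 m
L = lambda / 2 = 0.2975895 / 2 = 0.1488 m

0.1488 m


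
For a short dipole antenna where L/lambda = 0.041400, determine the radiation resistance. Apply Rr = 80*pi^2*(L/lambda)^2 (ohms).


Rr = 80 * pi^2 * (0.041400)^2 = 80 * 9.869604 * 1.713960e-03 = 1.353 ohm

1.353 ohm


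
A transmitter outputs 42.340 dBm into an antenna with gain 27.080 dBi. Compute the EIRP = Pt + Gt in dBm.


EIRP = Pt + Gt = 42.340 + 27.080 = 69.42 dBm

69.42 dBm


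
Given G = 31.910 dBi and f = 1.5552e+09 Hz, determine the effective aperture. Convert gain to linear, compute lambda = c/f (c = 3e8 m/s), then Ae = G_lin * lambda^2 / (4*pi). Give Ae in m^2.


lambda = c / f = 3.0000e+08 / 1.5552e+09 = 0.1929012 m
G_linear = 10^(31.910/10) = 1552.387
Ae = G_linear * lambda^2 / (4*pi) = 1552.387 * 0.1929012^2 / (4*pi) = 4.597 m^2

4.597 m^2


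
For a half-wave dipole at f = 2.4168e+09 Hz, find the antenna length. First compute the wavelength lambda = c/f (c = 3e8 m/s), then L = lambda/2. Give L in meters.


lambda = c / f = 3.0000e+08 / 2.4168e+09 = 0.1241311 m
L = lambda / 2 = 0.1241311 / 2 = 0.06207 m

0.06207 m


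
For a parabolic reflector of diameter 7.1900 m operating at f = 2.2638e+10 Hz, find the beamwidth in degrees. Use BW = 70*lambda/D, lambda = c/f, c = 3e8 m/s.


lambda = c / f = 3.0000e+08 / 2.2638e+10 = 0.01325205 m
BW = 70 * 0.01325205 / 7.1900 = 0.1290 deg

0.1290 deg


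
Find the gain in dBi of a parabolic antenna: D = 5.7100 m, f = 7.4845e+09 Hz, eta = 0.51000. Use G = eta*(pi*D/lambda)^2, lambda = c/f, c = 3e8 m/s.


lambda = c / f = 3.0000e+08 / 7.4845e+09 = 0.04008284 m
G_linear = 0.51000 * (pi * 5.7100 / 0.04008284)^2 = 102146.9
G_dBi = 10 * log10(102146.9) = 50.09 dBi

50.09 dBi


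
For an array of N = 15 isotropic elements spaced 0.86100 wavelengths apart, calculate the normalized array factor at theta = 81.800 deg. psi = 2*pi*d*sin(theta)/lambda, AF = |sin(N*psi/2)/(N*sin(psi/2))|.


psi = 2*pi*0.86100*sin(81.800 deg) = 5.354514 rad
AF = |sin(15*5.354514/2) / (15*sin(5.354514/2))| = 0.09382

0.09382


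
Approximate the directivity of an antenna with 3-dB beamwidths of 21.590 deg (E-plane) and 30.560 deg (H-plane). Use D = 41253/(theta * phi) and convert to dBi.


D_linear = 41253 / (21.590 * 30.560) = 62.52440
D_dBi = 10 * log10(62.52440) = 17.96 dBi

17.96 dBi


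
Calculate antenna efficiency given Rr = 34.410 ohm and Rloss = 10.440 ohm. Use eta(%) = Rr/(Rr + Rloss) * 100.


eta = 34.410 / (34.410 + 10.440) * 100 = 76.72%

76.72%


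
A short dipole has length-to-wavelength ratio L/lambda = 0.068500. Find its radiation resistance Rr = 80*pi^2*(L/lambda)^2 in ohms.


Rr = 80 * pi^2 * (0.068500)^2 = 80 * 9.869604 * 4.692250e-03 = 3.705 ohm

3.705 ohm


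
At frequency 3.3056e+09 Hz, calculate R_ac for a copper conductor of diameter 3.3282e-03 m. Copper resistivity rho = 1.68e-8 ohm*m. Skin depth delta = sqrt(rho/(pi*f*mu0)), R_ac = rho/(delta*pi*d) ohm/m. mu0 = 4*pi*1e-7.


delta = sqrt(1.68e-8 / (pi * 3.3056e+09 * 4*pi*1e-7)) = 1.134618e-06 m
R_ac = 1.68e-8 / (1.134618e-06 * pi * 3.3282e-03) = 1.416 ohm/m

1.416 ohm/m


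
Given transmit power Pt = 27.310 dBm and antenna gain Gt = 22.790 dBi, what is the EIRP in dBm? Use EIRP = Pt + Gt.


EIRP = Pt + Gt = 27.310 + 22.790 = 50.10 dBm

50.10 dBm


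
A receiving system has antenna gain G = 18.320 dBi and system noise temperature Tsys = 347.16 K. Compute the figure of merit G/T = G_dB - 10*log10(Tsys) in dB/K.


G/T = 18.320 - 10*log10(347.16) = 18.320 - 25.40530 = -7.085 dB/K

-7.085 dB/K


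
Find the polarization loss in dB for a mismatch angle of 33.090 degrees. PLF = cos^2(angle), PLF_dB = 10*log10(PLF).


PLF_linear = cos^2(33.090 deg) = 0.7019323
PLF_dB = 10 * log10(0.7019323) = -1.537 dB

-1.537 dB


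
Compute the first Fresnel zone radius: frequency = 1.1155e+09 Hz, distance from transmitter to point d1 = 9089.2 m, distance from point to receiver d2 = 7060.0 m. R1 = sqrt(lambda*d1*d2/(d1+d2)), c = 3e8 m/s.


lambda = c / f = 3.0000e+08 / 1.1155e+09 = 0.2689377 m
R1 = sqrt(0.2689377 * 9089.2 * 7060.0 / (9089.2 + 7060.0)) = 32.69 m

32.69 m


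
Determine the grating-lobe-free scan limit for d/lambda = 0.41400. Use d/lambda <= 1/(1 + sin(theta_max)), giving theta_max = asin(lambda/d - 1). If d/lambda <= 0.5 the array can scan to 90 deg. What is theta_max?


lambda/d - 1 = 1/0.41400 - 1 = 1.415459 >= 1
d/lambda <= 0.5, so the array can scan to endfire without grating lobes: theta_max = 90 deg

90 deg


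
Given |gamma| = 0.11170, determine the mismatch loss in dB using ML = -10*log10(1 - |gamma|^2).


ML = -10 * log10(1 - 0.11170^2) = -10 * log10(0.98752311) = 0.05453 dB

0.05453 dB


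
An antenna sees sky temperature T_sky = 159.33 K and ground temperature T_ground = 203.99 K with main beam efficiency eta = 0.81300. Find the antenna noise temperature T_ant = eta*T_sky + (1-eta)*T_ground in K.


T_ant = 0.81300 * 159.33 + (1 - 0.81300) * 203.99 = 167.7 K

167.7 K


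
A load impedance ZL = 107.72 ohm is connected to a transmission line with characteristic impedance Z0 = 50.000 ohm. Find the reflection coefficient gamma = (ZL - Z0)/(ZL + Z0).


gamma = (107.72 - 50.000) / (107.72 + 50.000) = 0.3660

0.3660


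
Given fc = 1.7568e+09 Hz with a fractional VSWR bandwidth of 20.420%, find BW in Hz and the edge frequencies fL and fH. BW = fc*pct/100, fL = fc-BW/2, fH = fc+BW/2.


BW = 1.7568e+09 * 20.420/100 = 3.587386e+08 Hz
fL = 1.7568e+09 - 3.587386e+08/2 = 1.577e+09 Hz
fH = 1.7568e+09 + 3.587386e+08/2 = 1.936e+09 Hz

BW=3.587e+08 Hz, fL=1.577e+09 Hz, fH=1.936e+09 Hz


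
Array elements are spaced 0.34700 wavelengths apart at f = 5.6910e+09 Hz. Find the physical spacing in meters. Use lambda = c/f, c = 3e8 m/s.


lambda = c / f = 3.0000e+08 / 5.6910e+09 = 0.05271481 m
d = 0.34700 * 0.05271481 = 0.01829 m

0.01829 m


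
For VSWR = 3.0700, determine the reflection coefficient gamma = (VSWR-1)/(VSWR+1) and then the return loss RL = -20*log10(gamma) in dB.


gamma = (3.0700 - 1) / (3.0700 + 1) = 0.5085995
RL = -20 * log10(0.5085995) = 5.872 dB

5.872 dB


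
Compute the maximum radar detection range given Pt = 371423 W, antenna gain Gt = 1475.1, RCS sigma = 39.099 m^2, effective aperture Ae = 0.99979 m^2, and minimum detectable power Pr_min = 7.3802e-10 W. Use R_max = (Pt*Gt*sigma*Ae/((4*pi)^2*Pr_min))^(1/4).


R^4 = 371423*1475.1*39.099*0.99979 / ((4*pi)^2 * 7.3802e-10) = 1.837709e+17
R_max = 1.837709e+17^0.25 = 20705 m

20705 m


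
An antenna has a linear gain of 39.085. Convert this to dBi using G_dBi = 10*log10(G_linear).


G_dBi = 10 * log10(39.085) = 15.92 dBi

15.92 dBi


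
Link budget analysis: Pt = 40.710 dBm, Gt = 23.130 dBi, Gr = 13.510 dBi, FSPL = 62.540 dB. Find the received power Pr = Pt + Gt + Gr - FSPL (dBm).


Pr = 40.710 + 23.130 + 13.510 - 62.540 = 14.81 dBm

14.81 dBm


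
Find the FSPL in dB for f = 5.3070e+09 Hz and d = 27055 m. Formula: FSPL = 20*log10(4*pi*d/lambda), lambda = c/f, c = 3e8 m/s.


lambda = c / f = 3.0000e+08 / 5.3070e+09 = 0.05652911 m
FSPL = 20 * log10(4*pi*27055/0.05652911) = 135.6 dB

135.6 dB


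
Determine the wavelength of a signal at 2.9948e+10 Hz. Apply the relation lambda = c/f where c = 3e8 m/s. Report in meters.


lambda = c / f = 3.0000e+08 / 2.9948e+10 = 0.01002 m

0.01002 m


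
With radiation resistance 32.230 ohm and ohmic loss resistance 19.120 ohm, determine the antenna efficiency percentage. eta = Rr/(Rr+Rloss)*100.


eta = 32.230 / (32.230 + 19.120) * 100 = 62.77%

62.77%


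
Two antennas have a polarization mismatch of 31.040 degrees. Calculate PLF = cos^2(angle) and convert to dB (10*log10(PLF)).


PLF_linear = cos^2(31.040 deg) = 0.7341191
PLF_dB = 10 * log10(0.7341191) = -1.342 dB

-1.342 dB


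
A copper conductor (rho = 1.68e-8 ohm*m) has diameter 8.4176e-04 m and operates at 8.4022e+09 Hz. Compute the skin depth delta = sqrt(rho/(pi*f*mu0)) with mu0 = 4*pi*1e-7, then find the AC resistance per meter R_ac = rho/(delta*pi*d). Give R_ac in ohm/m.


delta = sqrt(1.68e-8 / (pi * 8.4022e+09 * 4*pi*1e-7)) = 7.116694e-07 m
R_ac = 1.68e-8 / (7.116694e-07 * pi * 8.4176e-04) = 8.927 ohm/m

8.927 ohm/m


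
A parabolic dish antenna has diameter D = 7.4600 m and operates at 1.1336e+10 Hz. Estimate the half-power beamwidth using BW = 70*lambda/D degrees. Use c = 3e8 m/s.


lambda = c / f = 3.0000e+08 / 1.1336e+10 = 0.02646436 m
BW = 70 * 0.02646436 / 7.4600 = 0.2483 deg

0.2483 deg


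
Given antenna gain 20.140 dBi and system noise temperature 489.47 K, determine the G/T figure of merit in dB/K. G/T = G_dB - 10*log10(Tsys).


G/T = 20.140 - 10*log10(489.47) = 20.140 - 26.89726 = -6.757 dB/K

-6.757 dB/K


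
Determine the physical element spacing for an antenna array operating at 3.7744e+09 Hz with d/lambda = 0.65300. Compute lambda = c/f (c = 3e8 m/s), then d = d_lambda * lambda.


lambda = c / f = 3.0000e+08 / 3.7744e+09 = 0.07948283 m
d = 0.65300 * 0.07948283 = 0.05190 m

0.05190 m


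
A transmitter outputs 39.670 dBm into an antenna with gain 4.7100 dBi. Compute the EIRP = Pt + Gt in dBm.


EIRP = Pt + Gt = 39.670 + 4.7100 = 44.38 dBm

44.38 dBm


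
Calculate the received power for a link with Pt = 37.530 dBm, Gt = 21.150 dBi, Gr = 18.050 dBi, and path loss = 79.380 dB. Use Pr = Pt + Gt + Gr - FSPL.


Pr = 37.530 + 21.150 + 18.050 - 79.380 = -2.65 dBm

-2.65 dBm


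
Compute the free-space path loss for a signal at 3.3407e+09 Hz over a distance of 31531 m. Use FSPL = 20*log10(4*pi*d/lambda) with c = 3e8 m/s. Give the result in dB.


lambda = c / f = 3.0000e+08 / 3.3407e+09 = 0.08980154 m
FSPL = 20 * log10(4*pi*31531/0.08980154) = 132.9 dB

132.9 dB


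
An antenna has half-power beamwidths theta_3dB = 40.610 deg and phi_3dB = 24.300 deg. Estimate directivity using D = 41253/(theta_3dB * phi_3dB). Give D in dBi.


D_linear = 41253 / (40.610 * 24.300) = 41.80385
D_dBi = 10 * log10(41.80385) = 16.21 dBi

16.21 dBi


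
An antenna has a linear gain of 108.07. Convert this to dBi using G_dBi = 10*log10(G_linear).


G_dBi = 10 * log10(108.07) = 20.34 dBi

20.34 dBi


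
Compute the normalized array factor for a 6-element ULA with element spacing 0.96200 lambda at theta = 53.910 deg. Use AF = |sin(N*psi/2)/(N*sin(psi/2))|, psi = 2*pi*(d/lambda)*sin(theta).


psi = 2*pi*0.96200*sin(53.910 deg) = 4.884455 rad
AF = |sin(6*4.884455/2) / (6*sin(4.884455/2))| = 0.2252

0.2252


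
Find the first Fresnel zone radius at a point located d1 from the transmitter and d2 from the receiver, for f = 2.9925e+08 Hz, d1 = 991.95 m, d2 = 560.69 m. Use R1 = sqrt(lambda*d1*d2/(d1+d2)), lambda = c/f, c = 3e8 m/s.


lambda = c / f = 3.0000e+08 / 2.9925e+08 = 1.002506 m
R1 = sqrt(1.002506 * 991.95 * 560.69 / (991.95 + 560.69)) = 18.95 m

18.95 m


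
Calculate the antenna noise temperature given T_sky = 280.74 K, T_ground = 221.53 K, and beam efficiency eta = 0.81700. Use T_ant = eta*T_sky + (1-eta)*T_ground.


T_ant = 0.81700 * 280.74 + (1 - 0.81700) * 221.53 = 269.9 K

269.9 K


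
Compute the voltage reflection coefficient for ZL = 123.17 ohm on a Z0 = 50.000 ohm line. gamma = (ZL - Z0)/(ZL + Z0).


gamma = (123.17 - 50.000) / (123.17 + 50.000) = 0.4225

0.4225


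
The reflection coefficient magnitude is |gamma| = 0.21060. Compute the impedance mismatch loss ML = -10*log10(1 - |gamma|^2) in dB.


ML = -10 * log10(1 - 0.21060^2) = -10 * log10(0.95564764) = 0.1970 dB

0.1970 dB


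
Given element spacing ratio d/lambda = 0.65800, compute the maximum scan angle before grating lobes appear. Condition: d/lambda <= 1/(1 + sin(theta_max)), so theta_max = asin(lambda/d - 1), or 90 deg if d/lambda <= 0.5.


lambda/d - 1 = 1/0.65800 - 1 = 0.5197568
theta_max = asin(0.5197568) = 31.32 deg

31.32 deg


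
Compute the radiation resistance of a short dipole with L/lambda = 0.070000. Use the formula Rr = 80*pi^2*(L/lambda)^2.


Rr = 80 * pi^2 * (0.070000)^2 = 80 * 9.869604 * 4.900000e-03 = 3.869 ohm

3.869 ohm


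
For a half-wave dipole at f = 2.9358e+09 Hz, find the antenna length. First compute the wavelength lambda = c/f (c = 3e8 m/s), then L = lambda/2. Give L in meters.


lambda = c / f = 3.0000e+08 / 2.9358e+09 = 0.1021868 m
L = lambda / 2 = 0.1021868 / 2 = 0.05109 m

0.05109 m


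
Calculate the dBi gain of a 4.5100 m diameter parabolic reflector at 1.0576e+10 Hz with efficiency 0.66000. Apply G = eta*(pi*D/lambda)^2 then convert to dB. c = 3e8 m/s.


lambda = c / f = 3.0000e+08 / 1.0576e+10 = 0.02836611 m
G_linear = 0.66000 * (pi * 4.5100 / 0.02836611)^2 = 164663.4
G_dBi = 10 * log10(164663.4) = 52.17 dBi

52.17 dBi


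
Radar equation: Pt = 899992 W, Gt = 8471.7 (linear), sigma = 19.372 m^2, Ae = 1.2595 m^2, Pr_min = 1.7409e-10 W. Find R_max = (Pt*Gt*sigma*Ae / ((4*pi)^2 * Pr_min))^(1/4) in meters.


R^4 = 899992*8471.7*19.372*1.2595 / ((4*pi)^2 * 1.7409e-10) = 6.766877e+18
R_max = 6.766877e+18^0.25 = 51003 m

51003 m


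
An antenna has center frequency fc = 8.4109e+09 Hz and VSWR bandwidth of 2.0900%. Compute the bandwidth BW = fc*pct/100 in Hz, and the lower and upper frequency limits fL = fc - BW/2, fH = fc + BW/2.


BW = 8.4109e+09 * 2.0900/100 = 1.757878e+08 Hz
fL = 8.4109e+09 - 1.757878e+08/2 = 8.323e+09 Hz
fH = 8.4109e+09 + 1.757878e+08/2 = 8.499e+09 Hz

BW=1.758e+08 Hz, fL=8.323e+09 Hz, fH=8.499e+09 Hz


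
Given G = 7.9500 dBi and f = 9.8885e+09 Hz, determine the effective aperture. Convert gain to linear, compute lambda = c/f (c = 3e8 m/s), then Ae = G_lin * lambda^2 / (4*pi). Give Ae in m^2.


lambda = c / f = 3.0000e+08 / 9.8885e+09 = 0.03033827 m
G_linear = 10^(7.9500/10) = 6.237348
Ae = G_linear * lambda^2 / (4*pi) = 6.237348 * 0.03033827^2 / (4*pi) = 4.568e-04 m^2

4.568e-04 m^2


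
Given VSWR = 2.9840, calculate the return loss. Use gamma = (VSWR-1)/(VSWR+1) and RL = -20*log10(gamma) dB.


gamma = (2.9840 - 1) / (2.9840 + 1) = 0.4979920
RL = -20 * log10(0.4979920) = 6.056 dB

6.056 dB


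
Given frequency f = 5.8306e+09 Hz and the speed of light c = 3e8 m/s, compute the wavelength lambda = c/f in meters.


lambda = c / f = 3.0000e+08 / 5.8306e+09 = 0.05145 m

0.05145 m


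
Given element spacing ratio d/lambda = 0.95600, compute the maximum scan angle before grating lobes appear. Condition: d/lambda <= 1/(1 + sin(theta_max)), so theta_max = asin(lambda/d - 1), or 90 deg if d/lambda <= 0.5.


lambda/d - 1 = 1/0.95600 - 1 = 0.04602510
theta_max = asin(0.04602510) = 2.638 deg

2.638 deg


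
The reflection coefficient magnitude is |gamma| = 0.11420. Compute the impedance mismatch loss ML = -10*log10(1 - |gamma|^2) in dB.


ML = -10 * log10(1 - 0.11420^2) = -10 * log10(0.98695836) = 0.05701 dB

0.05701 dB


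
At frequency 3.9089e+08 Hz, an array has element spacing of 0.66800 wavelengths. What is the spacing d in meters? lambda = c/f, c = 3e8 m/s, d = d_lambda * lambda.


lambda = c / f = 3.0000e+08 / 3.9089e+08 = 0.7674793 m
d = 0.66800 * 0.7674793 = 0.5127 m

0.5127 m


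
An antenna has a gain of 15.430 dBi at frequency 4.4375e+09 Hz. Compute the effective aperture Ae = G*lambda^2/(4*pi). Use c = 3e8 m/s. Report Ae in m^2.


lambda = c / f = 3.0000e+08 / 4.4375e+09 = 0.06760563 m
G_linear = 10^(15.430/10) = 34.91403
Ae = G_linear * lambda^2 / (4*pi) = 34.91403 * 0.06760563^2 / (4*pi) = 0.01270 m^2

0.01270 m^2


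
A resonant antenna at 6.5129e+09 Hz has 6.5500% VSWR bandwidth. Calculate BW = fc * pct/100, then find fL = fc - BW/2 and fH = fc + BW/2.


BW = 6.5129e+09 * 6.5500/100 = 4.265950e+08 Hz
fL = 6.5129e+09 - 4.265950e+08/2 = 6.300e+09 Hz
fH = 6.5129e+09 + 4.265950e+08/2 = 6.726e+09 Hz

BW=4.266e+08 Hz, fL=6.300e+09 Hz, fH=6.726e+09 Hz


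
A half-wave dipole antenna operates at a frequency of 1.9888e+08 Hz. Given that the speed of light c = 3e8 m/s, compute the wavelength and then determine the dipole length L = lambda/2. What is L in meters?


lambda = c / f = 3.0000e+08 / 1.9888e+08 = 1.508447 m
L = lambda / 2 = 1.508447 / 2 = 0.7542 m

0.7542 m


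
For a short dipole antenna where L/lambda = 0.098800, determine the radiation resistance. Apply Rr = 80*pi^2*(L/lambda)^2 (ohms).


Rr = 80 * pi^2 * (0.098800)^2 = 80 * 9.869604 * 9.761440e-03 = 7.707 ohm

7.707 ohm


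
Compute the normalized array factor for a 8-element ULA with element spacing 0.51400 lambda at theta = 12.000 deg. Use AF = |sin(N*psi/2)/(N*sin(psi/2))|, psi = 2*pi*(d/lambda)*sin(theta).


psi = 2*pi*0.51400*sin(12.000 deg) = 0.6714627 rad
AF = |sin(8*0.6714627/2) / (8*sin(0.6714627/2))| = 0.1670

0.1670


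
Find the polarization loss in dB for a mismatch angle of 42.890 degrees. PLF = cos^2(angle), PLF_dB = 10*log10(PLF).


PLF_linear = cos^2(42.890 deg) = 0.5367932
PLF_dB = 10 * log10(0.5367932) = -2.702 dB

-2.702 dB


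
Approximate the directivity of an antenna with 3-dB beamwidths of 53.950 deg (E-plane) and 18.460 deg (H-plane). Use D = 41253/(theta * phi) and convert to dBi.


D_linear = 41253 / (53.950 * 18.460) = 41.42213
D_dBi = 10 * log10(41.42213) = 16.17 dBi

16.17 dBi


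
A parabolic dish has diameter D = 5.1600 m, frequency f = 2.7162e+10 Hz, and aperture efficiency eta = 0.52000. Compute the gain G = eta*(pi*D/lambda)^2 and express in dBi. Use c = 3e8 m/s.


lambda = c / f = 3.0000e+08 / 2.7162e+10 = 0.01104484 m
G_linear = 0.52000 * (pi * 5.1600 / 0.01104484)^2 = 1.120169e+06
G_dBi = 10 * log10(1.120169e+06) = 60.49 dBi

60.49 dBi


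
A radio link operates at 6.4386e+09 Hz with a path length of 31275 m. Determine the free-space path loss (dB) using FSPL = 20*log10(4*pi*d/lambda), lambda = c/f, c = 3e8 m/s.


lambda = c / f = 3.0000e+08 / 6.4386e+09 = 0.04659398 m
FSPL = 20 * log10(4*pi*31275/0.04659398) = 138.5 dB

138.5 dB


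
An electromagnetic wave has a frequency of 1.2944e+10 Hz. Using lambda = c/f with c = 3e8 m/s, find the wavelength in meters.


lambda = c / f = 3.0000e+08 / 1.2944e+10 = 0.02318 m

0.02318 m


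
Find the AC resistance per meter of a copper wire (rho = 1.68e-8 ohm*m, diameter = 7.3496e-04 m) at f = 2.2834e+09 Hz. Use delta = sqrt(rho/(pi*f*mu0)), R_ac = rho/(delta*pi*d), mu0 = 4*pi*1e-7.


delta = sqrt(1.68e-8 / (pi * 2.2834e+09 * 4*pi*1e-7)) = 1.365161e-06 m
R_ac = 1.68e-8 / (1.365161e-06 * pi * 7.3496e-04) = 5.330 ohm/m

5.330 ohm/m


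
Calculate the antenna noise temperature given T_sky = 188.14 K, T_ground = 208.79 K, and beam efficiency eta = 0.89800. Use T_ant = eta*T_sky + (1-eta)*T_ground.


T_ant = 0.89800 * 188.14 + (1 - 0.89800) * 208.79 = 190.2 K

190.2 K


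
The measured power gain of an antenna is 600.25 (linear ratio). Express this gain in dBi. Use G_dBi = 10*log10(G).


G_dBi = 10 * log10(600.25) = 27.78 dBi

27.78 dBi


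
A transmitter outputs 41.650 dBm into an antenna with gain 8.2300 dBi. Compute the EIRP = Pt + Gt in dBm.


EIRP = Pt + Gt = 41.650 + 8.2300 = 49.88 dBm

49.88 dBm


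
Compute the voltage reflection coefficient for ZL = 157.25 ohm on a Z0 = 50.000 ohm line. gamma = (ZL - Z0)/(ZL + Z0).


gamma = (157.25 - 50.000) / (157.25 + 50.000) = 0.5175

0.5175


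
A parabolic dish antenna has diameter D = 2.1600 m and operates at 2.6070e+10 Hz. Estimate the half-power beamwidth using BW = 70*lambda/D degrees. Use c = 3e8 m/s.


lambda = c / f = 3.0000e+08 / 2.6070e+10 = 0.01150748 m
BW = 70 * 0.01150748 / 2.1600 = 0.3729 deg

0.3729 deg


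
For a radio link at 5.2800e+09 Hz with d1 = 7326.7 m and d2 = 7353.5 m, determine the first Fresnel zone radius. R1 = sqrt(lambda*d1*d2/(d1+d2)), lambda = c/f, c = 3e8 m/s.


lambda = c / f = 3.0000e+08 / 5.2800e+09 = 0.05681818 m
R1 = sqrt(0.05681818 * 7326.7 * 7353.5 / (7326.7 + 7353.5)) = 14.44 m

14.44 m


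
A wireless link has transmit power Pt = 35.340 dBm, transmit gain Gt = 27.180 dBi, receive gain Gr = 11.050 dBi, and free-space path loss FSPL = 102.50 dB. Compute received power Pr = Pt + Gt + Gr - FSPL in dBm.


Pr = 35.340 + 27.180 + 11.050 - 102.50 = -28.93 dBm

-28.93 dBm


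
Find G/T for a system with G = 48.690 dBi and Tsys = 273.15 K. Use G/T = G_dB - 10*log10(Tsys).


G/T = 48.690 - 10*log10(273.15) = 48.690 - 24.36401 = 24.33 dB/K

24.33 dB/K


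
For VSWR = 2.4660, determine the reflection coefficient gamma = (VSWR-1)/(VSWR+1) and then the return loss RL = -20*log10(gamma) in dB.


gamma = (2.4660 - 1) / (2.4660 + 1) = 0.4229660
RL = -20 * log10(0.4229660) = 7.474 dB

7.474 dB


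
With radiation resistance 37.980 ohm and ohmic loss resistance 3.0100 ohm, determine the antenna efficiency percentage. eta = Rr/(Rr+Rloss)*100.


eta = 37.980 / (37.980 + 3.0100) * 100 = 92.66%

92.66%


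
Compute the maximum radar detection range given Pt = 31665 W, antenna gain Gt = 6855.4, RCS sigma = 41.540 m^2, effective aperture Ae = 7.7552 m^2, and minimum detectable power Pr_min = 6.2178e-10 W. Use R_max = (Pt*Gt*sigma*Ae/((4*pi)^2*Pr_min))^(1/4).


R^4 = 31665*6855.4*41.540*7.7552 / ((4*pi)^2 * 6.2178e-10) = 7.122219e+17
R_max = 7.122219e+17^0.25 = 29051 m

29051 m


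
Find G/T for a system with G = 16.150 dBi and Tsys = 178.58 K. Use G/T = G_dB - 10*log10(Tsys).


G/T = 16.150 - 10*log10(178.58) = 16.150 - 22.51833 = -6.368 dB/K

-6.368 dB/K


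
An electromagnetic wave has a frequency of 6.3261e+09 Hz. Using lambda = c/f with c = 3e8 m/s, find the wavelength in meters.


lambda = c / f = 3.0000e+08 / 6.3261e+09 = 0.04742 m

0.04742 m


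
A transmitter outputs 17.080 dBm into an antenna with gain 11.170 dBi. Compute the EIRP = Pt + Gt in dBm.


EIRP = Pt + Gt = 17.080 + 11.170 = 28.25 dBm

28.25 dBm


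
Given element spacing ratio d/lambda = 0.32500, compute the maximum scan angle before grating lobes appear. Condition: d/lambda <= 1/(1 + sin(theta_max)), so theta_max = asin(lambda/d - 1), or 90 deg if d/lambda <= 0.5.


lambda/d - 1 = 1/0.32500 - 1 = 2.076923 >= 1
d/lambda <= 0.5, so the array can scan to endfire without grating lobes: theta_max = 90 deg

90 deg


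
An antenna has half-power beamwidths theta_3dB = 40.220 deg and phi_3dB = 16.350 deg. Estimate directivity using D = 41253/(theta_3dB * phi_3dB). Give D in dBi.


D_linear = 41253 / (40.220 * 16.350) = 62.73295
D_dBi = 10 * log10(62.73295) = 17.97 dBi

17.97 dBi


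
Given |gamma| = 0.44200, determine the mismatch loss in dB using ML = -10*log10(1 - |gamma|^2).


ML = -10 * log10(1 - 0.44200^2) = -10 * log10(0.804636) = 0.9440 dB

0.9440 dB


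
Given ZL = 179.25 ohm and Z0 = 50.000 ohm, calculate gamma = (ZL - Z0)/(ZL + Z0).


gamma = (179.25 - 50.000) / (179.25 + 50.000) = 0.5638

0.5638


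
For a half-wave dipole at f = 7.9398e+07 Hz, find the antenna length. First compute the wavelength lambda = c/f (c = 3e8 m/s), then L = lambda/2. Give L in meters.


lambda = c / f = 3.0000e+08 / 7.9398e+07 = 3.778433 m
L = lambda / 2 = 3.778433 / 2 = 1.889 m

1.889 m


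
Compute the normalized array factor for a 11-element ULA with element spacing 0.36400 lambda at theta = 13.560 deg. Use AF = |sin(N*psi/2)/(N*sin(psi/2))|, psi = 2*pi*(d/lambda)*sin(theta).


psi = 2*pi*0.36400*sin(13.560 deg) = 0.5362367 rad
AF = |sin(11*0.5362367/2) / (11*sin(0.5362367/2))| = 0.06558

0.06558


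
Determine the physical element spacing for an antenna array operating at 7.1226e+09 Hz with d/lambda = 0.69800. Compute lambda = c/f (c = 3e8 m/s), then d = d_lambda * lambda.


lambda = c / f = 3.0000e+08 / 7.1226e+09 = 0.04211945 m
d = 0.69800 * 0.04211945 = 0.02940 m

0.02940 m


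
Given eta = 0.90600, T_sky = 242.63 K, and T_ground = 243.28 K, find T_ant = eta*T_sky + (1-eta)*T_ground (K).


T_ant = 0.90600 * 242.63 + (1 - 0.90600) * 243.28 = 242.7 K

242.7 K


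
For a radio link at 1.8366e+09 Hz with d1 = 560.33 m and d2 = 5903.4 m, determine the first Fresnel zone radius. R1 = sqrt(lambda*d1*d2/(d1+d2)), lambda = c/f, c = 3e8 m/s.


lambda = c / f = 3.0000e+08 / 1.8366e+09 = 0.1633453 m
R1 = sqrt(0.1633453 * 560.33 * 5903.4 / (560.33 + 5903.4)) = 9.143 m

9.143 m


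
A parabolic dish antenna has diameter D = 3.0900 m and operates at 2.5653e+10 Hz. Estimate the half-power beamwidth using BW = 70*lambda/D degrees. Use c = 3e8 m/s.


lambda = c / f = 3.0000e+08 / 2.5653e+10 = 0.01169454 m
BW = 70 * 0.01169454 / 3.0900 = 0.2649 deg

0.2649 deg


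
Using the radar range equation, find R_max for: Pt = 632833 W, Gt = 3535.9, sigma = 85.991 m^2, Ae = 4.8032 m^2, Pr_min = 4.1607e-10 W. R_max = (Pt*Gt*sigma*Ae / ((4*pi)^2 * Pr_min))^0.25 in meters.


R^4 = 632833*3535.9*85.991*4.8032 / ((4*pi)^2 * 4.1607e-10) = 1.406652e+19
R_max = 1.406652e+19^0.25 = 61242 m

61242 m


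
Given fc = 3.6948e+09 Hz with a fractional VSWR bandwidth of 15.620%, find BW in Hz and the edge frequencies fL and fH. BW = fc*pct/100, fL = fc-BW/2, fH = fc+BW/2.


BW = 3.6948e+09 * 15.620/100 = 5.771278e+08 Hz
fL = 3.6948e+09 - 5.771278e+08/2 = 3.406e+09 Hz
fH = 3.6948e+09 + 5.771278e+08/2 = 3.983e+09 Hz

BW=5.771e+08 Hz, fL=3.406e+09 Hz, fH=3.983e+09 Hz


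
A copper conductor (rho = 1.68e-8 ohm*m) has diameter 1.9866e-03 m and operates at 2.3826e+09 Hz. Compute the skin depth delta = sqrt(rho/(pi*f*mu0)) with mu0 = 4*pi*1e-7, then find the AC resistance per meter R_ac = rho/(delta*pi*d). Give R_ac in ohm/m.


delta = sqrt(1.68e-8 / (pi * 2.3826e+09 * 4*pi*1e-7)) = 1.336439e-06 m
R_ac = 1.68e-8 / (1.336439e-06 * pi * 1.9866e-03) = 2.014 ohm/m

2.014 ohm/m


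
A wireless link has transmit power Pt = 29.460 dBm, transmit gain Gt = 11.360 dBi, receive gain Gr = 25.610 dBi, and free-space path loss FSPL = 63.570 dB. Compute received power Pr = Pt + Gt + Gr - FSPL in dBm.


Pr = 29.460 + 11.360 + 25.610 - 63.570 = 2.86 dBm

2.86 dBm


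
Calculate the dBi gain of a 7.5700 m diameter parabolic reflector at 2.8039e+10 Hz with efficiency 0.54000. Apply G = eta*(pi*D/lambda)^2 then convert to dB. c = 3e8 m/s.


lambda = c / f = 3.0000e+08 / 2.8039e+10 = 0.01069938 m
G_linear = 0.54000 * (pi * 7.5700 / 0.01069938)^2 = 2.667891e+06
G_dBi = 10 * log10(2.667891e+06) = 64.26 dBi

64.26 dBi


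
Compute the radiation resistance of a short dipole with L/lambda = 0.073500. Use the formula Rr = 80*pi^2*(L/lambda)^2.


Rr = 80 * pi^2 * (0.073500)^2 = 80 * 9.869604 * 5.402250e-03 = 4.265 ohm

4.265 ohm


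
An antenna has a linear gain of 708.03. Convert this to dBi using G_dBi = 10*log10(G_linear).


G_dBi = 10 * log10(708.03) = 28.50 dBi

28.50 dBi


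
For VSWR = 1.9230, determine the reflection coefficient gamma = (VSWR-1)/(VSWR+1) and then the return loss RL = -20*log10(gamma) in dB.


gamma = (1.9230 - 1) / (1.9230 + 1) = 0.3157715
RL = -20 * log10(0.3157715) = 10.01 dB

10.01 dB


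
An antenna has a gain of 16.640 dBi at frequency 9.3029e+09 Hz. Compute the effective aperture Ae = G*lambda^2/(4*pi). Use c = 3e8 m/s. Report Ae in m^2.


lambda = c / f = 3.0000e+08 / 9.3029e+09 = 0.03224801 m
G_linear = 10^(16.640/10) = 46.13176
Ae = G_linear * lambda^2 / (4*pi) = 46.13176 * 0.03224801^2 / (4*pi) = 3.818e-03 m^2

3.818e-03 m^2


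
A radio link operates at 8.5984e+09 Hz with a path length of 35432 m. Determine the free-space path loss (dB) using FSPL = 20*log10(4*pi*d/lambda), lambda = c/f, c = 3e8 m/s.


lambda = c / f = 3.0000e+08 / 8.5984e+09 = 0.03489021 m
FSPL = 20 * log10(4*pi*35432/0.03489021) = 142.1 dB

142.1 dB


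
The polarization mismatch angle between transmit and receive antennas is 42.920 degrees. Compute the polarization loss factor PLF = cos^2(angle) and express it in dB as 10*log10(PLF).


PLF_linear = cos^2(42.920 deg) = 0.5362710
PLF_dB = 10 * log10(0.5362710) = -2.706 dB

-2.706 dB


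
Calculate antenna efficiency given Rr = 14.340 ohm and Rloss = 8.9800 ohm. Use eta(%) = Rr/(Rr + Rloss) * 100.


eta = 14.340 / (14.340 + 8.9800) * 100 = 61.49%

61.49%


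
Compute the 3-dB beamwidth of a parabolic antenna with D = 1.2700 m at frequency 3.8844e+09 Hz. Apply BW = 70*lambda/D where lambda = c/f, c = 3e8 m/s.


lambda = c / f = 3.0000e+08 / 3.8844e+09 = 0.07723200 m
BW = 70 * 0.07723200 / 1.2700 = 4.257 deg

4.257 deg


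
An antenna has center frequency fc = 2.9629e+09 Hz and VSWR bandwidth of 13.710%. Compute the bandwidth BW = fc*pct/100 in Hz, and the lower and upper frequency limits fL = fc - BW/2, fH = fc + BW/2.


BW = 2.9629e+09 * 13.710/100 = 4.062136e+08 Hz
fL = 2.9629e+09 - 4.062136e+08/2 = 2.760e+09 Hz
fH = 2.9629e+09 + 4.062136e+08/2 = 3.166e+09 Hz

BW=4.062e+08 Hz, fL=2.760e+09 Hz, fH=3.166e+09 Hz


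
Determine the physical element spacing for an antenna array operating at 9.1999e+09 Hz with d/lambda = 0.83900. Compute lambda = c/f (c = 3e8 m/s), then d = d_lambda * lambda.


lambda = c / f = 3.0000e+08 / 9.1999e+09 = 0.03260905 m
d = 0.83900 * 0.03260905 = 0.02736 m

0.02736 m


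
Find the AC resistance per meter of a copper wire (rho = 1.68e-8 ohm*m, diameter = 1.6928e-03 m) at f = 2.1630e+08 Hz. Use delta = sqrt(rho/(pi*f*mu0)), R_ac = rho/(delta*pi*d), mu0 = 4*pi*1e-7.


delta = sqrt(1.68e-8 / (pi * 2.1630e+08 * 4*pi*1e-7)) = 4.435540e-06 m
R_ac = 1.68e-8 / (4.435540e-06 * pi * 1.6928e-03) = 0.7122 ohm/m

0.7122 ohm/m


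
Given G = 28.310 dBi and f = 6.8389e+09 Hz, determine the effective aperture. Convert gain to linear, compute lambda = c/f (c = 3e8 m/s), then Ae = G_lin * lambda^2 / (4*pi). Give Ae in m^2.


lambda = c / f = 3.0000e+08 / 6.8389e+09 = 0.04386670 m
G_linear = 10^(28.310/10) = 677.6415
Ae = G_linear * lambda^2 / (4*pi) = 677.6415 * 0.04386670^2 / (4*pi) = 0.1038 m^2

0.1038 m^2


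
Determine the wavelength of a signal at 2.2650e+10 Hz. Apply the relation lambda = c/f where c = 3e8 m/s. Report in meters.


lambda = c / f = 3.0000e+08 / 2.2650e+10 = 0.01325 m

0.01325 m


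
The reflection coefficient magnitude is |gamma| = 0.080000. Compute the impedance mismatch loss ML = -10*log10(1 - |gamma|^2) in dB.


ML = -10 * log10(1 - 0.080000^2) = -10 * log10(0.9936) = 0.02788 dB

0.02788 dB


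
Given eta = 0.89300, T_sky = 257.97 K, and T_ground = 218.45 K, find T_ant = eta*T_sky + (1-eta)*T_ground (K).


T_ant = 0.89300 * 257.97 + (1 - 0.89300) * 218.45 = 253.7 K

253.7 K


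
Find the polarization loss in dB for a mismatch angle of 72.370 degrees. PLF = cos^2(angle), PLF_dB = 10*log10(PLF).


PLF_linear = cos^2(72.370 deg) = 0.09172959
PLF_dB = 10 * log10(0.09172959) = -10.37 dB

-10.37 dB


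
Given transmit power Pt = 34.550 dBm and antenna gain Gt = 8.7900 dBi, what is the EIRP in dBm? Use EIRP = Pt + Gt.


EIRP = Pt + Gt = 34.550 + 8.7900 = 43.34 dBm

43.34 dBm


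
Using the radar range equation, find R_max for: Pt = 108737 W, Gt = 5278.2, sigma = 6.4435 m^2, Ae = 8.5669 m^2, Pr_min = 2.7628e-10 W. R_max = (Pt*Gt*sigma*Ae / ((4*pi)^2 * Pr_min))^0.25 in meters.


R^4 = 108737*5278.2*6.4435*8.5669 / ((4*pi)^2 * 2.7628e-10) = 7.261721e+17
R_max = 7.261721e+17^0.25 = 29192 m

29192 m


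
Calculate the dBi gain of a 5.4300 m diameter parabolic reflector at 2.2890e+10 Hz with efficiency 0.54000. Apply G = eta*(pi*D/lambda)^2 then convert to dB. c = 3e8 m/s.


lambda = c / f = 3.0000e+08 / 2.2890e+10 = 0.01310616 m
G_linear = 0.54000 * (pi * 5.4300 / 0.01310616)^2 = 914833.9
G_dBi = 10 * log10(914833.9) = 59.61 dBi

59.61 dBi


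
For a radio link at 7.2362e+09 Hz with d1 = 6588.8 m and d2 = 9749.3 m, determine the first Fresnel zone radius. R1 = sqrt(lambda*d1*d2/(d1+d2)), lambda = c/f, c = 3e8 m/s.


lambda = c / f = 3.0000e+08 / 7.2362e+09 = 0.04145822 m
R1 = sqrt(0.04145822 * 6588.8 * 9749.3 / (6588.8 + 9749.3)) = 12.77 m

12.77 m
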